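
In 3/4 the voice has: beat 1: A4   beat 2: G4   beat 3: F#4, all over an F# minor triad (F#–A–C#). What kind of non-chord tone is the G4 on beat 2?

Passing tone.

The harmony at that moment is F# minor triad (F#, A, C#); G4 is not a chord tone.
It is approached by step down from A4 and left by step down to F#4.
Step in, step out in the same direction — a passing tone.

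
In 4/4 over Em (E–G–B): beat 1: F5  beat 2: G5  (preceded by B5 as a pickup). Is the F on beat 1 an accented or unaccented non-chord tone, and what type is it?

The harmony at that moment is E minor triad (E, G, B); F5 is not a chord tone.
It is approached by leap down from B5 and left by step up to G5.
Leap in, step out — an appoggiatura.
It falls on the downbeat, so it is accented.

Accented appoggiatura.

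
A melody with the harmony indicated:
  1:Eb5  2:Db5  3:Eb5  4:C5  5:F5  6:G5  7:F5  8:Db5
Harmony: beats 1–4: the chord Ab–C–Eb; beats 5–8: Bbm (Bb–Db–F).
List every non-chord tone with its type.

The harmony at that moment is Ab major triad (Ab, C, Eb); Db5 is not a chord tone.
It is approached by step down from Eb5 and left by step up to Eb5.
Step away and step back to the same note — a neighbor tone (lower neighbor).
The harmony at that moment is Bb minor triad (Bb, Db, F); G5 is not a chord tone.
It is approached by step up from F5 and left by step down to F5.
Step away and step back to the same note — a neighbor tone (upper neighbor).

Db5 (beat 2) — neighbor tone; G5 (beat 6) — neighbor tone.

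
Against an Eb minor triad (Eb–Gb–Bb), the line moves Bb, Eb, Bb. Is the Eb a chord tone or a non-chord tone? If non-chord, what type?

Chord tone (the root of Eb minor triad).

Eb minor triad contains Eb, Gb, Bb; Eb is the root, so it is a chord tone.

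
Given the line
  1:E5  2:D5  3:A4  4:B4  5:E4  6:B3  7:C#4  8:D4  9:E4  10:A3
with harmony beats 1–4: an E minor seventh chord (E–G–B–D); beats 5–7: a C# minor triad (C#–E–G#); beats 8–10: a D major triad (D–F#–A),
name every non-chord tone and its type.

The harmony at that moment is E minor seventh chord (E, G, B, D); A4 is not a chord tone.
It is approached by leap down from D5 and left by step up to B4.
Leap in, step out — an appoggiatura.
The harmony at that moment is C# minor triad (C#, E, G#); B3 is not a chord tone.
It is approached by leap down from E4 and left by step up to C#4.
Leap in, step out — an appoggiatura.
The harmony at that moment is D major triad (D, F#, A); E4 is not a chord tone.
It is approached by step up from D4 and left by leap down to A3.
Step in, leap out — an escape tone.

A4 (beat 3) — appoggiatura; B3 (beat 6) — appoggiatura; E4 (beat 9) — escape tone.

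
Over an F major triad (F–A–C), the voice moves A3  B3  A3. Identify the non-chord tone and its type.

B3 is a neighbor tone.

The harmony at that moment is F major triad (F, A, C); B3 is not a chord tone.
It is approached by step up from A3 and left by step down to A3.
Step away and step back to the same note — a neighbor tone (upper neighbor).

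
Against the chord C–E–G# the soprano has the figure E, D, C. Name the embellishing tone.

The harmony at that moment is C augmented triad (C, E, G#); D is not a chord tone.
It is approached by step down from E and left by step down to C.
Step in, step out in the same direction — a passing tone.

D is a passing tone.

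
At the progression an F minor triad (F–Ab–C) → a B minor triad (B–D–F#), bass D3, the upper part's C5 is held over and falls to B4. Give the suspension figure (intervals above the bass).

At the second chord the bass is D3. The suspended C5 lies a seventh above the bass; after resolving down by step to B4, the interval above the bass becomes a sixth.
Suspension figures are named by those two intervals: 7–6.

7–6 suspension.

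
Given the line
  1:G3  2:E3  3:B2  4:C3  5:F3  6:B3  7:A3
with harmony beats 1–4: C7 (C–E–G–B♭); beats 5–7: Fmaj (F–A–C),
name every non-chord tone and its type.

The harmony at that moment is C dominant seventh chord (C, E, G, B♭); B2 is not a chord tone.
It is approached by leap down from E3 and left by step up to C3.
Leap in, step out — an appoggiatura.
The harmony at that moment is F major triad (F, A, C); B3 is not a chord tone.
It is approached by leap up from F3 and left by step down to A3.
Leap in, step out — an appoggiatura.

B2 (beat 3) — appoggiatura; B3 (beat 6) — appoggiatura.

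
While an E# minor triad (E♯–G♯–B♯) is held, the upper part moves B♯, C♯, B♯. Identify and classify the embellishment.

C♯ is a neighbor tone.

The harmony at that moment is E♯ minor triad (E♯, G♯, B♯); C♯ is not a chord tone.
It is approached by step up from B♯ and left by step down to B♯.
Step away and step back to the same note — a neighbor tone (upper neighbor).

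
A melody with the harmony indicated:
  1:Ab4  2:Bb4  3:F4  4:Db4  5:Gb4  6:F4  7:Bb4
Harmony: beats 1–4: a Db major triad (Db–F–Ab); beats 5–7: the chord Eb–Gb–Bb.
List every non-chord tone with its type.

The harmony at that moment is Db major triad (Db, F, Ab); Bb4 is not a chord tone.
It is approached by step up from Ab4 and left by leap down to F4.
Step in, leap out — an escape tone.
The harmony at that moment is Eb minor triad (Eb, Gb, Bb); F4 is not a chord tone.
It is approached by step down from Gb4 and left by leap up to Bb4.
Step in, leap out — an escape tone.

Bb4 (beat 2) — escape tone; F4 (beat 6) — escape tone.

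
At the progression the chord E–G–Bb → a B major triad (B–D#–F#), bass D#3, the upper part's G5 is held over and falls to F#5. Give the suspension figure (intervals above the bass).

At the second chord the bass is D#3. The suspended G5 lies a fourth above the bass; after resolving down by step to F#5, the interval above the bass becomes a third.
Suspension figures are named by those two intervals: 4–3.

4–3 suspension.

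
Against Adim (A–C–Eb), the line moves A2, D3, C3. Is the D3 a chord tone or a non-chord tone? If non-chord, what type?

Non-chord tone — an appoggiatura.

The harmony at that moment is A diminished triad (A, C, Eb); D3 is not a chord tone.
It is approached by leap up from A2 and left by step down to C3.
Leap in, step out — an appoggiatura.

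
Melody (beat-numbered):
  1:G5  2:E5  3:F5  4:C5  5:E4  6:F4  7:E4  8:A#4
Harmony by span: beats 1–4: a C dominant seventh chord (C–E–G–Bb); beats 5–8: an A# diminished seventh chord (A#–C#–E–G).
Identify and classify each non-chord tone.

F5 (beat 3) — escape tone; F4 (beat 6) — neighbor tone.

The harmony at that moment is C dominant seventh chord (C, E, G, Bb); F5 is not a chord tone.
It is approached by step up from E5 and left by leap down to C5.
Step in, leap out — an escape tone.
The harmony at that moment is A# diminished seventh chord (A#, C#, E, G); F4 is not a chord tone.
It is approached by step up from E4 and left by step down to E4.
Step away and step back to the same note — a neighbor tone (upper neighbor).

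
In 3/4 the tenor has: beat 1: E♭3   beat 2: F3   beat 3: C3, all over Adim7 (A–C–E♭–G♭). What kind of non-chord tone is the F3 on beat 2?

Escape tone.

The harmony at that moment is A diminished seventh chord (A, C, E♭, G♭); F3 is not a chord tone.
It is approached by step up from E♭3 and left by leap down to C3.
Step in, leap out, on a weak beat — an escape tone.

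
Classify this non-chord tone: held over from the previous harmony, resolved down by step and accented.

Suspension.

Approach: by preparation — the pitch is first a chord tone, then held (tied or repeated) while the harmony changes under it. Departure: down by step. Metric position: strong.
A prepared dissonance that resolves downward by step — a suspension. (The same figure resolving upward would be a retardation.)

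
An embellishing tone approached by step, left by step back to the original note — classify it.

Approach: by step. Departure: by step in the opposite direction, back to the starting pitch.
Stepwise on both sides but reversing to return to the same chord tone — a neighbor tone. (Had it continued onward in the same direction it would be a passing tone instead.)

Neighbor tone.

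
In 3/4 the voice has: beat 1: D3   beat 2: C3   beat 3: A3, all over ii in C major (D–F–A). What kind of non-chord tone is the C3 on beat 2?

The harmony at that moment is D minor triad (D, F, A); C3 is not a chord tone.
It is approached by step down from D3 and left by leap up to A3.
Step in, leap out, on a weak beat — an escape tone.

Escape tone.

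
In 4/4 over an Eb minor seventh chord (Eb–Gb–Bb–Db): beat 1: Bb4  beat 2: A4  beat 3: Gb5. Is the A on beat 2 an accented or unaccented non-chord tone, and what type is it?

The harmony at that moment is Eb minor seventh chord (Eb, Gb, Bb, Db); A4 is not a chord tone.
It is approached by step down from Bb4 and left by leap up to Gb5.
Step in, leap out — an escape tone.
It falls on a weak beat, so it is unaccented.

Unaccented escape tone.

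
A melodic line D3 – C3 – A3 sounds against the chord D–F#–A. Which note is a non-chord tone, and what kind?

C3 is an escape tone.

The harmony at that moment is D major triad (D, F#, A); C3 is not a chord tone.
It is approached by step down from D3 and left by leap up to A3.
Step in, leap out — an escape tone.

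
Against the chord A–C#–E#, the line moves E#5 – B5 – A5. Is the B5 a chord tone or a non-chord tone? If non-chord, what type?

Non-chord tone — an appoggiatura.

The harmony at that moment is A augmented triad (A, C#, E#); B5 is not a chord tone.
It is approached by leap up from E#5 and left by step down to A5.
Leap in, step out — an appoggiatura.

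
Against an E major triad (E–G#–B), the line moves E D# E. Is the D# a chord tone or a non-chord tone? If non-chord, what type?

Non-chord tone — a neighbor tone.

The harmony at that moment is E major triad (E, G#, B); D# is not a chord tone.
It is approached by step down from E and left by step up to E.
Step away and step back to the same note — a neighbor tone (lower neighbor).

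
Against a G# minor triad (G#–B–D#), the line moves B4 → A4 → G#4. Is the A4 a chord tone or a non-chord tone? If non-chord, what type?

The harmony at that moment is G# minor triad (G#, B, D#); A4 is not a chord tone.
It is approached by step down from B4 and left by step down to G#4.
Step in, step out in the same direction — a passing tone.

Non-chord tone — a passing tone.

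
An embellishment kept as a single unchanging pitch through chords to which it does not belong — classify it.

Approach: none. Departure: none — a single pitch is sustained while the chords change around it, passing through harmonies that do not contain it.
No melodic motion at all; the dissonance is created entirely by the moving harmonies against the stationary note — a pedal tone (pedal point).

Pedal tone.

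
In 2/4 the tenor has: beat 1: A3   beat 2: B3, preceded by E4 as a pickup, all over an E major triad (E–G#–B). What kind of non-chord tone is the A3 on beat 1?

The harmony at that moment is E major triad (E, G#, B); A3 is not a chord tone.
It is approached by leap down from E4 and left by step up to B3.
Leap in, step out, metrically accented — an appoggiatura.

Appoggiatura.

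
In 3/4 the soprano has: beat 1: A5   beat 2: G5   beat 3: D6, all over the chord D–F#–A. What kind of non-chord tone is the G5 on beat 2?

Escape tone.

The harmony at that moment is D major triad (D, F#, A); G5 is not a chord tone.
It is approached by step down from A5 and left by leap up to D6.
Step in, leap out, on a weak beat — an escape tone.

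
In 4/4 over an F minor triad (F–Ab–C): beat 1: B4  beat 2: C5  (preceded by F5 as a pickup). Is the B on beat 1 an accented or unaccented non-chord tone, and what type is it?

Accented appoggiatura.

The harmony at that moment is F minor triad (F, Ab, C); B4 is not a chord tone.
It is approached by leap down from F5 and left by step up to C5.
Leap in, step out — an appoggiatura.
It falls on the downbeat, so it is accented.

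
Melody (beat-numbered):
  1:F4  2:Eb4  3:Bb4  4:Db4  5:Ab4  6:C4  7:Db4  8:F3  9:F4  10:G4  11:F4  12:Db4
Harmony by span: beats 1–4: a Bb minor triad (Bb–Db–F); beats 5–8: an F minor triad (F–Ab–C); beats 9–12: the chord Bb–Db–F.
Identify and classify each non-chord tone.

The harmony at that moment is Bb minor triad (Bb, Db, F); Eb4 is not a chord tone.
It is approached by step down from F4 and left by leap up to Bb4.
Step in, leap out — an escape tone.
The harmony at that moment is F minor triad (F, Ab, C); Db4 is not a chord tone.
It is approached by step up from C4 and left by leap down to F3.
Step in, leap out — an escape tone.
The harmony at that moment is Bb minor triad (Bb, Db, F); G4 is not a chord tone.
It is approached by step up from F4 and left by step down to F4.
Step away and step back to the same note — a neighbor tone (upper neighbor).

Eb4 (beat 2) — escape tone; Db4 (beat 7) — escape tone; G4 (beat 10) — neighbor tone.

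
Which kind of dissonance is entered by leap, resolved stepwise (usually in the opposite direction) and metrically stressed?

Appoggiatura.

Approach: by leap. Departure: by step. Metric position: strong.
Leap in, step out, in a metrically strong position — an appoggiatura. (It is the mirror image of the escape tone, which steps in and leaps out from a weak position.)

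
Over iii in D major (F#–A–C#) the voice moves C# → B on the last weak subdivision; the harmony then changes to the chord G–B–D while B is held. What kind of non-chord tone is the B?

B is an anticipation.

The harmony at that moment is F# minor triad (F#, A, C#); B is not a chord tone.
It is approached by step down from C# and then sustained as the same pitch into the next harmony.
Arriving early and becoming a chord tone when the harmony changes — an anticipation.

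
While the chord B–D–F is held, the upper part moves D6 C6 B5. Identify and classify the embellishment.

The harmony at that moment is B diminished triad (B, D, F); C6 is not a chord tone.
It is approached by step down from D6 and left by step down to B5.
Step in, step out in the same direction — a passing tone.

C6 is a passing tone.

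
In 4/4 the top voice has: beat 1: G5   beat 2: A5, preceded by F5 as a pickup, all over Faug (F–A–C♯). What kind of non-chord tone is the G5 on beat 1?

Passing tone.

The harmony at that moment is F augmented triad (F, A, C♯); G5 is not a chord tone.
It is approached by step up from F5 and left by step up to A5.
Step in, step out in the same direction — a passing tone.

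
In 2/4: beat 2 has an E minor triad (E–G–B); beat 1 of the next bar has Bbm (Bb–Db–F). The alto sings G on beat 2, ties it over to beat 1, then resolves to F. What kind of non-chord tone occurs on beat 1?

The harmony at that moment is Bb minor triad (Bb, Db, F); G is not a chord tone.
It is held over (the same pitch as the preceding G) and left by step down to F.
Held over from the previous chord and resolving down by step — a suspension.

Suspension.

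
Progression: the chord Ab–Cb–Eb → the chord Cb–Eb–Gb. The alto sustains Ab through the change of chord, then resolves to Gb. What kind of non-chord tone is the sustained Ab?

Ab is a suspension.

The harmony at that moment is Cb major triad (Cb, Eb, Gb); Ab is not a chord tone.
It is held over (the same pitch as the preceding Ab) and left by step down to Gb.
Held over from the previous chord and resolving down by step — a suspension.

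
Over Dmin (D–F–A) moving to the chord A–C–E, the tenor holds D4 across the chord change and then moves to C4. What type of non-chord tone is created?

The harmony at that moment is A minor triad (A, C, E); D4 is not a chord tone.
It is held over (the same pitch as the preceding D4) and left by step down to C4.
Held over from the previous chord and resolving down by step — a suspension.

D4 is a suspension.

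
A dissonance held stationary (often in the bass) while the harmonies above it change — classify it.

Pedal tone.

Approach: none. Departure: none — a single pitch is sustained while the chords change around it, passing through harmonies that do not contain it.
No melodic motion at all; the dissonance is created entirely by the moving harmonies against the stationary note — a pedal tone (pedal point).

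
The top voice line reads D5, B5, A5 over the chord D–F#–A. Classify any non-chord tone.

B5 is an appoggiatura.

The harmony at that moment is D major triad (D, F#, A); B5 is not a chord tone.
It is approached by leap up from D5 and left by step down to A5.
Leap in, step out — an appoggiatura.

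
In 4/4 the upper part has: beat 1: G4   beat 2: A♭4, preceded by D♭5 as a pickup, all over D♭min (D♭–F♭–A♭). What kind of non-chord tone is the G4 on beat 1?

The harmony at that moment is D♭ minor triad (D♭, F♭, A♭); G4 is not a chord tone.
It is approached by leap down from D♭5 and left by step up to A♭4.
Leap in, step out, metrically accented — an appoggiatura.

Appoggiatura.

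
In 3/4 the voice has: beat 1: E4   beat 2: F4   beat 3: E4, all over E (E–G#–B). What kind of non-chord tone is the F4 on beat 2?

Upper neighbor tone.

The harmony at that moment is E major triad (E, G#, B); F4 is not a chord tone.
It is approached by step up from E4 and left by step down to E4.
Step away and step back to the same note — a neighbor tone (upper neighbor).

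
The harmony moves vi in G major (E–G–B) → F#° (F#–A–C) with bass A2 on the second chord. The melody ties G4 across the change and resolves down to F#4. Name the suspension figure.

7–6 suspension.

At the second chord the bass is A2. The suspended G4 lies a seventh above the bass; after resolving down by step to F#4, the interval above the bass becomes a sixth.
Suspension figures are named by those two intervals: 7–6.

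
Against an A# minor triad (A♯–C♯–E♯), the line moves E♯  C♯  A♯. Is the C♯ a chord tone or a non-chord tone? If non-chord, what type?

A# minor triad contains A♯, C♯, E♯; C♯ is the third, so it is a chord tone.

Chord tone (the third of A# minor triad).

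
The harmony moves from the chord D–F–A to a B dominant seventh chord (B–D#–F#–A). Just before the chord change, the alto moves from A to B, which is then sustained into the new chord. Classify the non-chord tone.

The harmony at that moment is D minor triad (D, F, A); B is not a chord tone.
It is approached by step up from A and then sustained as the same pitch into the next harmony.
Arriving early and becoming a chord tone when the harmony changes — an anticipation.

B is an anticipation.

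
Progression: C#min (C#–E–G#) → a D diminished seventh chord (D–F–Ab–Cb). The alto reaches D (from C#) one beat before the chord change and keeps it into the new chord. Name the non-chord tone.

D is an anticipation.

The harmony at that moment is C# minor triad (C#, E, G#); D is not a chord tone.
It is approached by step up from C# and then sustained as the same pitch into the next harmony.
Arriving early and becoming a chord tone when the harmony changes — an anticipation.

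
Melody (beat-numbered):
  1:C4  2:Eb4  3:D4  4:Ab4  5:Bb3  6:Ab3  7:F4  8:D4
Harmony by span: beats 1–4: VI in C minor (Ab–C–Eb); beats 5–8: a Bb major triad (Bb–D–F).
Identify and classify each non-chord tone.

D4 (beat 3) — escape tone; Ab3 (beat 6) — escape tone.

The harmony at that moment is Ab major triad (Ab, C, Eb); D4 is not a chord tone.
It is approached by step down from Eb4 and left by leap up to Ab4.
Step in, leap out — an escape tone.
The harmony at that moment is Bb major triad (Bb, D, F); Ab3 is not a chord tone.
It is approached by step down from Bb3 and left by leap up to F4.
Step in, leap out — an escape tone.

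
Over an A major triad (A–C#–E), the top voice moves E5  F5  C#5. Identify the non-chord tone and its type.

F5 is an escape tone.

The harmony at that moment is A major triad (A, C#, E); F5 is not a chord tone.
It is approached by step up from E5 and left by leap down to C#5.
Step in, leap out — an escape tone.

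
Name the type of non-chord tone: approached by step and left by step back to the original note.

Neighbor tone.

Approach: by step. Departure: by step in the opposite direction, back to the starting pitch.
Stepwise on both sides but reversing to return to the same chord tone — a neighbor tone. (Had it continued onward in the same direction it would be a passing tone instead.)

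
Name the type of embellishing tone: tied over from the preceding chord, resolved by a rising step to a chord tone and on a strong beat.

Approach: by preparation — the pitch is first a chord tone, then held (tied or repeated) while the harmony changes under it. Departure: up by step. Metric position: strong.
A prepared dissonance that resolves upward by step — a retardation. (The same figure resolving downward would be a suspension.)

Retardation.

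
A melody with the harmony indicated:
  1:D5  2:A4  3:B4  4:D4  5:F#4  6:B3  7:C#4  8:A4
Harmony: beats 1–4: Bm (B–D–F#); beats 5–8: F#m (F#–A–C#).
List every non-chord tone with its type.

A4 (beat 2) — appoggiatura; B3 (beat 6) — appoggiatura.

The harmony at that moment is B minor triad (B, D, F#); A4 is not a chord tone.
It is approached by leap down from D5 and left by step up to B4.
Leap in, step out — an appoggiatura.
The harmony at that moment is F# minor triad (F#, A, C#); B3 is not a chord tone.
It is approached by leap down from F#4 and left by step up to C#4.
Leap in, step out — an appoggiatura.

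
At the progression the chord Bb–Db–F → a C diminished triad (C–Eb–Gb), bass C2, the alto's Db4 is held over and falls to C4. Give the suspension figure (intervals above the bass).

At the second chord the bass is C2. The suspended Db4 lies a ninth above the bass; after resolving down by step to C4, the interval above the bass becomes an octave.
Suspension figures are named by those two intervals: 9–8.

9–8 suspension.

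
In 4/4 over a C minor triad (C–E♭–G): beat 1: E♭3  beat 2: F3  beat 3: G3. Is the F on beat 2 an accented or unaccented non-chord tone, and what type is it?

The harmony at that moment is C minor triad (C, E♭, G); F3 is not a chord tone.
It is approached by step up from E♭3 and left by step up to G3.
Step in, step out in the same direction — a passing tone.
It falls on a weak beat, so it is unaccented.

Unaccented passing tone.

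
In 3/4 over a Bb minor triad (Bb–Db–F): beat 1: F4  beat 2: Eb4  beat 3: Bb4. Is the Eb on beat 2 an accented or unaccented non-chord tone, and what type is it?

The harmony at that moment is Bb minor triad (Bb, Db, F); Eb4 is not a chord tone.
It is approached by step down from F4 and left by leap up to Bb4.
Step in, leap out — an escape tone.
It falls on a weak beat, so it is unaccented.

Unaccented escape tone.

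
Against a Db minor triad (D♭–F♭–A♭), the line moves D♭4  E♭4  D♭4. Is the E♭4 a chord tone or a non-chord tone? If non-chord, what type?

The harmony at that moment is D♭ minor triad (D♭, F♭, A♭); E♭4 is not a chord tone.
It is approached by step up from D♭4 and left by step down to D♭4.
Step away and step back to the same note — a neighbor tone (upper neighbor).

Non-chord tone — a neighbor tone.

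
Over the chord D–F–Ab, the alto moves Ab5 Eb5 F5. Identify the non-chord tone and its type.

The harmony at that moment is D diminished triad (D, F, Ab); Eb5 is not a chord tone.
It is approached by leap down from Ab5 and left by step up to F5.
Leap in, step out — an appoggiatura.

Eb5 is an appoggiatura.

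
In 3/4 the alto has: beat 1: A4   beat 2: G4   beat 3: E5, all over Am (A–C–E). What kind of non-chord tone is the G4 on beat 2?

The harmony at that moment is A minor triad (A, C, E); G4 is not a chord tone.
It is approached by step down from A4 and left by leap up to E5.
Step in, leap out, on a weak beat — an escape tone.

Escape tone.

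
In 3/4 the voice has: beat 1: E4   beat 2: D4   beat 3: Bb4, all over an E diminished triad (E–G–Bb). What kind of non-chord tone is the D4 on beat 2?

The harmony at that moment is E diminished triad (E, G, Bb); D4 is not a chord tone.
It is approached by step down from E4 and left by leap up to Bb4.
Step in, leap out, on a weak beat — an escape tone.

Escape tone.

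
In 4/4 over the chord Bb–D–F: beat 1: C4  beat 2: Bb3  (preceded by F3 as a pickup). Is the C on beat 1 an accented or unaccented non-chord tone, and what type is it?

The harmony at that moment is Bb major triad (Bb, D, F); C4 is not a chord tone.
It is approached by leap up from F3 and left by step down to Bb3.
Leap in, step out — an appoggiatura.
It falls on the downbeat, so it is accented.

Accented appoggiatura.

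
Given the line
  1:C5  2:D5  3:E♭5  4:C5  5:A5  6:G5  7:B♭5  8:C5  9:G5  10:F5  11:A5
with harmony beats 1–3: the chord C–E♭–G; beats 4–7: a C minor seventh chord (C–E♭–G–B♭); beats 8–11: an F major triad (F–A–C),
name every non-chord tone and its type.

D5 (beat 2) — passing tone; A5 (beat 5) — appoggiatura; G5 (beat 9) — appoggiatura.

The harmony at that moment is C minor triad (C, E♭, G); D5 is not a chord tone.
It is approached by step up from C5 and left by step up to E♭5.
Step in, step out in the same direction — a passing tone.
The harmony at that moment is C minor seventh chord (C, E♭, G, B♭); A5 is not a chord tone.
It is approached by leap up from C5 and left by step down to G5.
Leap in, step out — an appoggiatura.
The harmony at that moment is F major triad (F, A, C); G5 is not a chord tone.
It is approached by leap up from C5 and left by step down to F5.
Leap in, step out — an appoggiatura.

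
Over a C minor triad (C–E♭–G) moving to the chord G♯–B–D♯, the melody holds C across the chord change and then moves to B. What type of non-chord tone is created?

C is a suspension.

The harmony at that moment is G♯ minor triad (G♯, B, D♯); C is not a chord tone.
It is held over (the same pitch as the preceding C) and left by step down to B.
Held over from the previous chord and resolving down by step — a suspension.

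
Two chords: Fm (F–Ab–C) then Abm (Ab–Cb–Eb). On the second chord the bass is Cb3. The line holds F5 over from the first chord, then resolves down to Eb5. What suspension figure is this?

At the second chord the bass is Cb3. The suspended F5 lies a fourth above the bass; after resolving down by step to Eb5, the interval above the bass becomes a third.
Suspension figures are named by those two intervals: 4–3.

4–3 suspension.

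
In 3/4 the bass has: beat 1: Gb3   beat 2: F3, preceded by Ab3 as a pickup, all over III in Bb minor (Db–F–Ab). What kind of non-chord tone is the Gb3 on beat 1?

The harmony at that moment is Db major triad (Db, F, Ab); Gb3 is not a chord tone.
It is approached by step down from Ab3 and left by step down to F3.
Step in, step out in the same direction — a passing tone.

Passing tone.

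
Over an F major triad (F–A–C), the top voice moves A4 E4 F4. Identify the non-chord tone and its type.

E4 is an appoggiatura.

The harmony at that moment is F major triad (F, A, C); E4 is not a chord tone.
It is approached by leap down from A4 and left by step up to F4.
Leap in, step out — an appoggiatura.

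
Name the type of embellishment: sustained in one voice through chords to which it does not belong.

Pedal tone.

Approach: none. Departure: none — a single pitch is sustained while the chords change around it, passing through harmonies that do not contain it.
No melodic motion at all; the dissonance is created entirely by the moving harmonies against the stationary note — a pedal tone (pedal point).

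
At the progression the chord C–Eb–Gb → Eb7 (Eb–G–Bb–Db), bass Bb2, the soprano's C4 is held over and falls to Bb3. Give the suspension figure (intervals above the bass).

9–8 suspension.

At the second chord the bass is Bb2. The suspended C4 lies a ninth above the bass; after resolving down by step to Bb3, the interval above the bass becomes an octave.
Suspension figures are named by those two intervals: 9–8.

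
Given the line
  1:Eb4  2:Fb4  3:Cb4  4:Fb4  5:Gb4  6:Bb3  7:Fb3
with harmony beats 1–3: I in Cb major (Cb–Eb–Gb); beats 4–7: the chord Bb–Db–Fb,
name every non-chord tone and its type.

Fb4 (beat 2) — escape tone; Gb4 (beat 5) — escape tone.

The harmony at that moment is Cb major triad (Cb, Eb, Gb); Fb4 is not a chord tone.
It is approached by step up from Eb4 and left by leap down to Cb4.
Step in, leap out — an escape tone.
The harmony at that moment is Bb diminished triad (Bb, Db, Fb); Gb4 is not a chord tone.
It is approached by step up from Fb4 and left by leap down to Bb3.
Step in, leap out — an escape tone.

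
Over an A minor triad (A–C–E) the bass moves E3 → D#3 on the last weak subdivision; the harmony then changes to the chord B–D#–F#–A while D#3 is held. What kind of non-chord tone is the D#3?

D#3 is an anticipation.

The harmony at that moment is A minor triad (A, C, E); D#3 is not a chord tone.
It is approached by step down from E3 and then sustained as the same pitch into the next harmony.
Arriving early and becoming a chord tone when the harmony changes — an anticipation.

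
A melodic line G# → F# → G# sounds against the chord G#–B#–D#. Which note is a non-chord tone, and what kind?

The harmony at that moment is G# major triad (G#, B#, D#); F# is not a chord tone.
It is approached by step down from G# and left by step up to G#.
Step away and step back to the same note — a neighbor tone (lower neighbor).

F# is a neighbor tone.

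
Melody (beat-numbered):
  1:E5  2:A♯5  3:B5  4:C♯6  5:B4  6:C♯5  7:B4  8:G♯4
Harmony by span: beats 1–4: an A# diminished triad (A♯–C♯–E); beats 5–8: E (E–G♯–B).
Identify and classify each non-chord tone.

B5 (beat 3) — passing tone; C♯5 (beat 6) — neighbor tone.

The harmony at that moment is A♯ diminished triad (A♯, C♯, E); B5 is not a chord tone.
It is approached by step up from A♯5 and left by step up to C♯6.
Step in, step out in the same direction — a passing tone.
The harmony at that moment is E major triad (E, G♯, B); C♯5 is not a chord tone.
It is approached by step up from B4 and left by step down to B4.
Step away and step back to the same note — a neighbor tone (upper neighbor).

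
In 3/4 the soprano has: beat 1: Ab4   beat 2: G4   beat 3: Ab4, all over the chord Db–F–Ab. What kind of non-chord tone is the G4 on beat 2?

Lower neighbor tone.

The harmony at that moment is Db major triad (Db, F, Ab); G4 is not a chord tone.
It is approached by step down from Ab4 and left by step up to Ab4.
Step away and step back to the same note — a neighbor tone (lower neighbor).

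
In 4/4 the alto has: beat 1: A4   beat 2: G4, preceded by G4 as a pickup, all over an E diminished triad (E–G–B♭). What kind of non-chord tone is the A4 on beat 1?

The harmony at that moment is E diminished triad (E, G, B♭); A4 is not a chord tone.
It is approached by step up from G4 and left by step down to G4.
Step away and step back to the same note — a neighbor tone (upper neighbor).

Upper neighbor tone.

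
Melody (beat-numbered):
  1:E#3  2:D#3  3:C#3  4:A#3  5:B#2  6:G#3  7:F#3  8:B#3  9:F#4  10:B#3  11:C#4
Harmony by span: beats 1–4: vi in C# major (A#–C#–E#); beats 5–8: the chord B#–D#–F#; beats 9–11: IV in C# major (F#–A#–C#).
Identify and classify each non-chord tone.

The harmony at that moment is A# minor triad (A#, C#, E#); D#3 is not a chord tone.
It is approached by step down from E#3 and left by step down to C#3.
Step in, step out in the same direction — a passing tone.
The harmony at that moment is B# diminished triad (B#, D#, F#); G#3 is not a chord tone.
It is approached by leap up from B#2 and left by step down to F#3.
Leap in, step out — an appoggiatura.
The harmony at that moment is F# major triad (F#, A#, C#); B#3 is not a chord tone.
It is approached by leap down from F#4 and left by step up to C#4.
Leap in, step out — an appoggiatura.

D#3 (beat 2) — passing tone; G#3 (beat 6) — appoggiatura; B#3 (beat 10) — appoggiatura.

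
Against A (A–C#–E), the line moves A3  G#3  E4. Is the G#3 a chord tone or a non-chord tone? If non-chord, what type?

The harmony at that moment is A major triad (A, C#, E); G#3 is not a chord tone.
It is approached by step down from A3 and left by leap up to E4.
Step in, leap out — an escape tone.

Non-chord tone — an escape tone.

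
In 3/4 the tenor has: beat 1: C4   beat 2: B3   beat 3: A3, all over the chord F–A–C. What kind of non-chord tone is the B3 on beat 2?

Passing tone.

The harmony at that moment is F major triad (F, A, C); B3 is not a chord tone.
It is approached by step down from C4 and left by step down to A3.
Step in, step out in the same direction — a passing tone.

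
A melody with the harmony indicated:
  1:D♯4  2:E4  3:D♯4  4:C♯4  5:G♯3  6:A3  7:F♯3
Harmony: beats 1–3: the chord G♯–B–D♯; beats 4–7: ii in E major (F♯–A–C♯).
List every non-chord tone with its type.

The harmony at that moment is G♯ minor triad (G♯, B, D♯); E4 is not a chord tone.
It is approached by step up from D♯4 and left by step down to D♯4.
Step away and step back to the same note — a neighbor tone (upper neighbor).
The harmony at that moment is F♯ minor triad (F♯, A, C♯); G♯3 is not a chord tone.
It is approached by leap down from C♯4 and left by step up to A3.
Leap in, step out — an appoggiatura.

E4 (beat 2) — neighbor tone; G♯3 (beat 5) — appoggiatura.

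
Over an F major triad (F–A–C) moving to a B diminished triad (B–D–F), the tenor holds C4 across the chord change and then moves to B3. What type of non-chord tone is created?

C4 is a suspension.

The harmony at that moment is B diminished triad (B, D, F); C4 is not a chord tone.
It is held over (the same pitch as the preceding C4) and left by step down to B3.
Held over from the previous chord and resolving down by step — a suspension.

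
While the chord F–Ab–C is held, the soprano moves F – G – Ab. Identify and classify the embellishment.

G is a passing tone.

The harmony at that moment is F minor triad (F, Ab, C); G is not a chord tone.
It is approached by step up from F and left by step up to Ab.
Step in, step out in the same direction — a passing tone.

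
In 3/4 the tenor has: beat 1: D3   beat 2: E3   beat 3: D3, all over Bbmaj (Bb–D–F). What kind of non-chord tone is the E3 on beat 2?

The harmony at that moment is Bb major triad (Bb, D, F); E3 is not a chord tone.
It is approached by step up from D3 and left by step down to D3.
Step away and step back to the same note — a neighbor tone (upper neighbor).

Upper neighbor tone.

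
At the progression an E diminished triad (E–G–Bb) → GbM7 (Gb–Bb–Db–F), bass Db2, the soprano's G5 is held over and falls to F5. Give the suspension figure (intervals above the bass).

At the second chord the bass is Db2. The suspended G5 lies a fourth above the bass; after resolving down by step to F5, the interval above the bass becomes a third.
Suspension figures are named by those two intervals: 4–3.

4–3 suspension.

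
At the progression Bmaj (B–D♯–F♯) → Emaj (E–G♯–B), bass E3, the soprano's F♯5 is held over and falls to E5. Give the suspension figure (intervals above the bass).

At the second chord the bass is E3. The suspended F♯5 lies a ninth above the bass; after resolving down by step to E5, the interval above the bass becomes an octave.
Suspension figures are named by those two intervals: 9–8.

9–8 suspension.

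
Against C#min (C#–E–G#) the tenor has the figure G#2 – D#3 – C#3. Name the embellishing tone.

The harmony at that moment is C# minor triad (C#, E, G#); D#3 is not a chord tone.
It is approached by leap up from G#2 and left by step down to C#3.
Leap in, step out — an appoggiatura.

D#3 is an appoggiatura.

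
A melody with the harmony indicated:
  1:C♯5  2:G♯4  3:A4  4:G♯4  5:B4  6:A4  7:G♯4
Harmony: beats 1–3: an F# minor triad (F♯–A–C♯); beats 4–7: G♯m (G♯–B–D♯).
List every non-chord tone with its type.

The harmony at that moment is F♯ minor triad (F♯, A, C♯); G♯4 is not a chord tone.
It is approached by leap down from C♯5 and left by step up to A4.
Leap in, step out — an appoggiatura.
The harmony at that moment is G♯ minor triad (G♯, B, D♯); A4 is not a chord tone.
It is approached by step down from B4 and left by step down to G♯4.
Step in, step out in the same direction — a passing tone.

G♯4 (beat 2) — appoggiatura; A4 (beat 6) — passing tone.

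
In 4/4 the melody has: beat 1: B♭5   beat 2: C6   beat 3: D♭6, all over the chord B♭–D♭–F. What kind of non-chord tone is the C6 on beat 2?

The harmony at that moment is B♭ minor triad (B♭, D♭, F); C6 is not a chord tone.
It is approached by step up from B♭5 and left by step up to D♭6.
Step in, step out in the same direction — a passing tone.

Passing tone.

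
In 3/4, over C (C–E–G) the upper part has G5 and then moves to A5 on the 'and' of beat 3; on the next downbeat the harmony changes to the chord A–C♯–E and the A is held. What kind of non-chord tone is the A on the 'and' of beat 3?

The harmony at that moment is C major triad (C, E, G); A5 is not a chord tone.
It is approached by step up from G5 and then sustained as the same pitch into the next harmony.
Arriving early and becoming a chord tone when the harmony changes — an anticipation.

Anticipation.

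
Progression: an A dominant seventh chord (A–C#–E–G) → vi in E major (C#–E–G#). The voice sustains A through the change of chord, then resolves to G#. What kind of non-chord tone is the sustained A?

The harmony at that moment is C# minor triad (C#, E, G#); A is not a chord tone.
It is held over (the same pitch as the preceding A) and left by step down to G#.
Held over from the previous chord and resolving down by step — a suspension.

A is a suspension.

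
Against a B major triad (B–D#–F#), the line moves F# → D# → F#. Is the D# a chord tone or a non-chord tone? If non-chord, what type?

Chord tone (the third of B major triad).

B major triad contains B, D#, F#; D# is the third, so it is a chord tone.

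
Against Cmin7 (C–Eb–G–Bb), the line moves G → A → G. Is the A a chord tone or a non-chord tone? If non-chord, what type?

The harmony at that moment is C minor seventh chord (C, Eb, G, Bb); A is not a chord tone.
It is approached by step up from G and left by step down to G.
Step away and step back to the same note — a neighbor tone (upper neighbor).

Non-chord tone — a neighbor tone.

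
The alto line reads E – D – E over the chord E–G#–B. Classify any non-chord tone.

The harmony at that moment is E major triad (E, G#, B); D is not a chord tone.
It is approached by step down from E and left by step up to E.
Step away and step back to the same note — a neighbor tone (lower neighbor).

D is a neighbor tone.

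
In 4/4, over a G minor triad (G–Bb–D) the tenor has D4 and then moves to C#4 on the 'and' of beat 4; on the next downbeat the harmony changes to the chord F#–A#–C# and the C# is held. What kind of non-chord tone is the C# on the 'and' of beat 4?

Anticipation.

The harmony at that moment is G minor triad (G, Bb, D); C#4 is not a chord tone.
It is approached by step down from D4 and then sustained as the same pitch into the next harmony.
Arriving early and becoming a chord tone when the harmony changes — an anticipation.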